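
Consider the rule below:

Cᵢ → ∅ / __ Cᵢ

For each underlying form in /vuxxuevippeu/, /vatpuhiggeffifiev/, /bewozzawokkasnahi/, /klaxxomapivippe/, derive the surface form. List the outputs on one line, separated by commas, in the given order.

vuxuevipeu, vatpuhigefifiev, bewozawokasnahi, klaxomapivipe

/vuxxuevippeu/: /xx/ is a geminate; the first /x/ deletes. /pp/ is a geminate; the first /p/ deletes. → [vuxuevipeu].
/vatpuhiggeffifiev/: /gg/ is a geminate; the first /g/ deletes. /ff/ is a geminate; the first /f/ deletes. → [vatpuhigefifiev].
/bewozzawokkasnahi/: /zz/ is a geminate; the first /z/ deletes. /kk/ is a geminate; the first /k/ deletes. → [bewozawokasnahi].
/klaxxomapivippe/: /xx/ is a geminate; the first /x/ deletes. /pp/ is a geminate; the first /p/ deletes. → [klaxomapivipe].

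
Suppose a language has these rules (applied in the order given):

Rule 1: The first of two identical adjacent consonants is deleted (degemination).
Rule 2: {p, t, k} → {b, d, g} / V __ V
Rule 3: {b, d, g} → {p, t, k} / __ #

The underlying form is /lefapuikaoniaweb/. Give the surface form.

lefabuigaoniawep

Rule 1 (degemination): no segment meets the environment; /lefapuikaoniaweb/ is unchanged.
Rule 2 (intervocalic voicing): /p/ is a voiceless stop between vowels /a/ and /u/, so it voices to [b]. /k/ is a voiceless stop between vowels /i/ and /a/, so it voices to [g]. /lefapuikaoniaweb/ → lefabuigaoniaweb.
Rule 3 (final devoicing): /b/ is a voiced stop in word-final position, so it devoices to [p]. /lefabuigaoniaweb/ → lefabuigaoniawep.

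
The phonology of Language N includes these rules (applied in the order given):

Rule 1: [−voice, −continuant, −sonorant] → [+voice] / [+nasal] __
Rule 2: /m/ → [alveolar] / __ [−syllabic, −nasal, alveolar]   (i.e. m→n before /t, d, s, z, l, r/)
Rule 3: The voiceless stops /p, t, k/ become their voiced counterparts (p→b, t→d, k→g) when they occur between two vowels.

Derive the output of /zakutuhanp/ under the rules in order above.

Rule 1 (post-nasal voicing): /p/ is a voiceless stop immediately after the nasal /n/, so it voices to [b]. /zakutuhanp/ → zakutuhanb.
Rule 2 (nasal place assimilation): no segment meets the environment; /zakutuhanb/ is unchanged.
Rule 3 (intervocalic voicing): /k/ is a voiceless stop between vowels /a/ and /u/, so it voices to [g]. /t/ is a voiceless stop between vowels /u/ and /u/, so it voices to [d]. /zakutuhanb/ → zaguduhanb.

zaguduhanb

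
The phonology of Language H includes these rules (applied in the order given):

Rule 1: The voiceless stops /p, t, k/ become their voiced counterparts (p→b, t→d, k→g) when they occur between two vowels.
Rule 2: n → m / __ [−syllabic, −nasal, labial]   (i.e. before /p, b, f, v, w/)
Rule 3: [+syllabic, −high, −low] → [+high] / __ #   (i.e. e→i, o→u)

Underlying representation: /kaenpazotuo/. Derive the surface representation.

kaempazoduu

Rule 1 (intervocalic voicing): /t/ is a voiceless stop between vowels /o/ and /u/, so it voices to [d]. /kaenpazotuo/ → kaenpazoduo.
Rule 2 (nasal place assimilation): /n/ precedes the labial consonant /p/, so it assimilates in place to [m]. /kaenpazoduo/ → kaempazoduo.
Rule 3 (final vowel raising): /o/ is a mid vowel in word-final position, so it raises to [u]. /kaempazoduo/ → kaempazoduu.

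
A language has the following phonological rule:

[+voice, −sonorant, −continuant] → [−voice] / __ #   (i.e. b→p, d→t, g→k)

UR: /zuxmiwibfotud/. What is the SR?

/d/ is a voiced stop in word-final position, so it devoices to [t].
The other instance of /b/ does not occur in the required environment and remains unchanged.
Surface form: [zuxmiwibfotut].

zuxmiwibfotut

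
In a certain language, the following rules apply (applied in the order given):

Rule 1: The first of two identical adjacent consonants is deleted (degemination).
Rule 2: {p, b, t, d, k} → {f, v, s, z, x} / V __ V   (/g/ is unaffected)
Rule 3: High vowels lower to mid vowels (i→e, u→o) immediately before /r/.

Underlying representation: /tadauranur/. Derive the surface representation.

tazaoranor

Rule 1 (degemination): no segment meets the environment; /tadauranur/ is unchanged.
Rule 2 (intervocalic spirantization): /d/ is a stop between vowels /a/ and /a/, so it spirantizes to the fricative [z]. /tadauranur/ → tazauranur.
Rule 3 (pre-rhotic lowering): /u/ is a high vowel immediately before /r/, so it lowers to [o]. /u/ is a high vowel immediately before /r/, so it lowers to [o]. /tazauranur/ → tazaoranor.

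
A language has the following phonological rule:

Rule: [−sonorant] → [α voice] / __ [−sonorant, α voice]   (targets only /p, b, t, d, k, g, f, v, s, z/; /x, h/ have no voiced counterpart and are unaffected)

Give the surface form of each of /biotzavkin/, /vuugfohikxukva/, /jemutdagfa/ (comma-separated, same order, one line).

/biotzavkin/: /t/ precedes the voiced obstruent /z/, so it voices to [d] by assimilation. /v/ precedes the voiceless obstruent /k/, so it devoices to [f] by assimilation. → [biodzafkin].
/vuugfohikxukva/: /g/ precedes the voiceless obstruent /f/, so it devoices to [k] by assimilation. /k/ precedes the voiced obstruent /v/, so it voices to [g] by assimilation. → [vuukfohikxugva].
/jemutdagfa/: /t/ precedes the voiced obstruent /d/, so it voices to [d] by assimilation. /g/ precedes the voiceless obstruent /f/, so it devoices to [k] by assimilation. → [jemuddakfa].

biodzafkin, vuukfohikxugva, jemuddakfa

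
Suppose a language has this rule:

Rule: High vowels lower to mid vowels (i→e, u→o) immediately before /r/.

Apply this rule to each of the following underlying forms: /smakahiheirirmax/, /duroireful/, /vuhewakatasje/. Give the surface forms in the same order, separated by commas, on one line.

/smakahiheirirmax/: /i/ is a high vowel immediately before /r/, so it lowers to [e]. /i/ is a high vowel immediately before /r/, so it lowers to [e]. → [smakahiheerermax].
/duroireful/: /u/ is a high vowel immediately before /r/, so it lowers to [o]. /i/ is a high vowel immediately before /r/, so it lowers to [e]. → [doroereful].
/vuhewakatasje/: the rule's environment is not met; surfaces unchanged as [vuhewakatasje].

smakahiheerermax, doroereful, vuhewakatasje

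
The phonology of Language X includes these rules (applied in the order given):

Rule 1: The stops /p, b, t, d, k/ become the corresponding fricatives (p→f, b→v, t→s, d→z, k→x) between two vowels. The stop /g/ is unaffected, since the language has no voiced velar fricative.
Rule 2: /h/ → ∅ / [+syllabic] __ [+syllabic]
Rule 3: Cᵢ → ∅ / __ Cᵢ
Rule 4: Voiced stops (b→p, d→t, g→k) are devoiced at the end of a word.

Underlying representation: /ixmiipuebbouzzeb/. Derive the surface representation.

Rule 1 (intervocalic spirantization): /p/ is a stop between vowels /i/ and /u/, so it spirantizes to the fricative [f]. /ixmiipuebbouzzeb/ → ixmiifuebbouzzeb.
Rule 2 (intervocalic h-deletion): no segment meets the environment; /ixmiifuebbouzzeb/ is unchanged.
Rule 3 (degemination): /bb/ is a geminate; the first /b/ deletes. /zz/ is a geminate; the first /z/ deletes. /ixmiifuebbouzzeb/ → ixmiifuebouzeb.
Rule 4 (final devoicing): /b/ is a voiced stop in word-final position, so it devoices to [p]. /ixmiifuebouzeb/ → ixmiifuebouzep.

ixmiifuebouzep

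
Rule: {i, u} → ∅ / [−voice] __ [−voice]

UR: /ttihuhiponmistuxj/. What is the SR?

tthhponmistxj

/i/ is a high vowel flanked by voiceless consonants /t/ and /h/, so it deletes.
/u/ is a high vowel flanked by voiceless consonants /h/ and /h/, so it deletes.
/i/ is a high vowel flanked by voiceless consonants /h/ and /p/, so it deletes.
/u/ is a high vowel flanked by voiceless consonants /t/ and /x/, so it deletes.
Surface form: [tthhponmistxj].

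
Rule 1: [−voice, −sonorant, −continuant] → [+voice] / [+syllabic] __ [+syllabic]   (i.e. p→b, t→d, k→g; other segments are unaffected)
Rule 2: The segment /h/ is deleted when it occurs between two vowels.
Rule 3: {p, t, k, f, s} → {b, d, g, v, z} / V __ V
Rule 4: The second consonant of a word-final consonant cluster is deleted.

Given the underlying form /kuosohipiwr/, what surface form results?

Rule 1 (intervocalic voicing): /p/ is a voiceless stop between vowels /i/ and /i/, so it voices to [b]. /kuosohipiwr/ → kuosohibiwr.
Rule 2 (intervocalic h-deletion): /h/ occurs between vowels /o/ and /i/, so it deletes. /kuosohibiwr/ → kuosoibiwr.
Rule 3 (intervocalic voicing): /s/ is a voiceless obstruent between vowels /o/ and /o/, so it voices to [z]. /kuosoibiwr/ → kuozoibiwr.
Rule 4 (final cluster simplification): /r/ is the second consonant of a word-final cluster /wr/, so it deletes. /kuozoibiwr/ → kuozoibiw.

kuozoibiw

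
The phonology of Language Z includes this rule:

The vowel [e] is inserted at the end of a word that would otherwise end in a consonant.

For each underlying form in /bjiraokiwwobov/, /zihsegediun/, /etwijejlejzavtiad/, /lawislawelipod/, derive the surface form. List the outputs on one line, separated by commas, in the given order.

bjiraokiwwobove, zihsegediune, etwijejlejzavtiade, lawislawelipode

/bjiraokiwwobov/: the form ends in the consonant /v/, so [e] is inserted word-finally. → [bjiraokiwwobove].
/zihsegediun/: the form ends in the consonant /n/, so [e] is inserted word-finally. → [zihsegediune].
/etwijejlejzavtiad/: the form ends in the consonant /d/, so [e] is inserted word-finally. → [etwijejlejzavtiade].
/lawislawelipod/: the form ends in the consonant /d/, so [e] is inserted word-finally. → [lawislawelipode].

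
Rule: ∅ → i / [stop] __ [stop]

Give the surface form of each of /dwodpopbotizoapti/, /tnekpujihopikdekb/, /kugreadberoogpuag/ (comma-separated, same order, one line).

/dwodpopbotizoapti/: /d/ and /p/ form a stop–stop cluster, so [i] is inserted between them. /p/ and /b/ form a stop–stop cluster, so [i] is inserted between them. /p/ and /t/ form a stop–stop cluster, so [i] is inserted between them. → [dwodipopibotizoapiti].
/tnekpujihopikdekb/: /k/ and /p/ form a stop–stop cluster, so [i] is inserted between them. /k/ and /d/ form a stop–stop cluster, so [i] is inserted between them. /k/ and /b/ form a stop–stop cluster, so [i] is inserted between them. → [tnekipujihopikidekib].
/kugreadberoogpuag/: /d/ and /b/ form a stop–stop cluster, so [i] is inserted between them. /g/ and /p/ form a stop–stop cluster, so [i] is inserted between them. → [kugreadiberoogipuag].

dwodipopibotizoapiti, tnekipujihopikidekib, kugreadiberoogipuag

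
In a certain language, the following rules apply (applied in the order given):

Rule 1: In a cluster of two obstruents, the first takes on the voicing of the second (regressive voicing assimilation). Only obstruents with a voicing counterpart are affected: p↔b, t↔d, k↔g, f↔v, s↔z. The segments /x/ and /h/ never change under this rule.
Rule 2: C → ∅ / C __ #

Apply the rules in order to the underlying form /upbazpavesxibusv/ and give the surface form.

ubbaspavesxibuz

Rule 1 (regressive voicing assimilation): /p/ precedes the voiced obstruent /b/, so it voices to [b] by assimilation. /z/ precedes the voiceless obstruent /p/, so it devoices to [s] by assimilation. /s/ precedes the voiced obstruent /v/, so it voices to [z] by assimilation. /upbazpavesxibusv/ → ubbaspavesxibuzv.
Rule 2 (final cluster simplification): /v/ is the second consonant of a word-final cluster /zv/, so it deletes. /ubbaspavesxibuzv/ → ubbaspavesxibuz.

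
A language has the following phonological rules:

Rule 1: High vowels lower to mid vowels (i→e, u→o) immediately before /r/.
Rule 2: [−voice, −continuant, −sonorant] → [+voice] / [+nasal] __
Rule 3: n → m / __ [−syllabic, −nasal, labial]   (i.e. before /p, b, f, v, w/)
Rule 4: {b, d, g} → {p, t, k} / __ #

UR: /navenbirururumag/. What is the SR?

navemberororumak

Rule 1 (pre-rhotic lowering): /i/ is a high vowel immediately before /r/, so it lowers to [e]. /u/ is a high vowel immediately before /r/, so it lowers to [o]. /u/ is a high vowel immediately before /r/, so it lowers to [o]. /navenbirururumag/ → navenberororumag.
Rule 2 (post-nasal voicing): no segment meets the environment; /navenberororumag/ is unchanged.
Rule 3 (nasal place assimilation): /n/ precedes the labial consonant /b/, so it assimilates in place to [m]. /navenberororumag/ → navemberororumag.
Rule 4 (final devoicing): /g/ is a voiced stop in word-final position, so it devoices to [k]. /navemberororumag/ → navemberororumak.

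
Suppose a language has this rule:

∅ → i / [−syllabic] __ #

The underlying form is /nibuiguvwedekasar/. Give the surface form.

the form ends in the consonant /r/, so [i] is inserted word-finally.
Surface form: [nibuiguvwedekasari].

nibuiguvwedekasari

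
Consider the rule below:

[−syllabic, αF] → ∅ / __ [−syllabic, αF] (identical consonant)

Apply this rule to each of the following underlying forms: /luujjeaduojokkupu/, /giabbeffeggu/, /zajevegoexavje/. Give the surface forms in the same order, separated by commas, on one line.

/luujjeaduojokkupu/: /jj/ is a geminate; the first /j/ deletes. /kk/ is a geminate; the first /k/ deletes. → [luujeaduojokupu].
/giabbeffeggu/: /bb/ is a geminate; the first /b/ deletes. /ff/ is a geminate; the first /f/ deletes. /gg/ is a geminate; the first /g/ deletes. → [giabefegu].
/zajevegoexavje/: the rule's environment is not met; surfaces unchanged as [zajevegoexavje].

luujeaduojokupu, giabefegu, zajevegoexavje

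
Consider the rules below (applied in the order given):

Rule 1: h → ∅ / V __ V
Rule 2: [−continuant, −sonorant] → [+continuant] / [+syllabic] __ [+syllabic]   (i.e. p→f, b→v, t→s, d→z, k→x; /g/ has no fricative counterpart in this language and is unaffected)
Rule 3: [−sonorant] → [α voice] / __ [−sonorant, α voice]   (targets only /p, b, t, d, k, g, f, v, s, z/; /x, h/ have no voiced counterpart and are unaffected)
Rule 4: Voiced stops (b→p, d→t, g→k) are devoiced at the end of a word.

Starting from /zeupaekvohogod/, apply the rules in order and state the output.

zeufaegvoogot

Rule 1 (intervocalic h-deletion): /h/ occurs between vowels /o/ and /o/, so it deletes. /zeupaekvohogod/ → zeupaekvoogod.
Rule 2 (intervocalic spirantization): /p/ is a stop between vowels /u/ and /a/, so it spirantizes to the fricative [f]. /zeupaekvoogod/ → zeufaekvoogod.
Rule 3 (regressive voicing assimilation): /k/ precedes the voiced obstruent /v/, so it voices to [g] by assimilation. /zeufaekvoogod/ → zeufaegvoogod.
Rule 4 (final devoicing): /d/ is a voiced stop in word-final position, so it devoices to [t]. /zeufaegvoogod/ → zeufaegvoogot.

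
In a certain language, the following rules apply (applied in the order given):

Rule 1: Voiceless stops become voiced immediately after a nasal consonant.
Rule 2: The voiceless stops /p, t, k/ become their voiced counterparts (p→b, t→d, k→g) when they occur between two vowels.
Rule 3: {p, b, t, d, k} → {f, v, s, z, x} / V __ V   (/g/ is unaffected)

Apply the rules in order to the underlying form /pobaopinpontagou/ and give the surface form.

Rule 1 (post-nasal voicing): /p/ is a voiceless stop immediately after the nasal /n/, so it voices to [b]. /t/ is a voiceless stop immediately after the nasal /n/, so it voices to [d]. /pobaopinpontagou/ → pobaopinbondagou.
Rule 2 (intervocalic voicing): /p/ is a voiceless stop between vowels /o/ and /i/, so it voices to [b]. /pobaopinbondagou/ → pobaobinbondagou.
Rule 3 (intervocalic spirantization): /b/ is a stop between vowels /o/ and /a/, so it spirantizes to the fricative [v]. /b/ is a stop between vowels /o/ and /i/, so it spirantizes to the fricative [v]. /pobaobinbondagou/ → povaovinbondagou.

povaovinbondagou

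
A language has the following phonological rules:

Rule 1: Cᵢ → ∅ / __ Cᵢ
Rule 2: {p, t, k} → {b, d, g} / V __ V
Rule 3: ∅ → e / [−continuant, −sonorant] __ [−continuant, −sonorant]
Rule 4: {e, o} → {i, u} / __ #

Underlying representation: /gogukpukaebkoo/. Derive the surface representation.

Rule 1 (degemination): no segment meets the environment; /gogukpukaebkoo/ is unchanged.
Rule 2 (intervocalic voicing): /k/ is a voiceless stop between vowels /u/ and /a/, so it voices to [g]. /gogukpukaebkoo/ → gogukpugaebkoo.
Rule 3 (stop-cluster e-epenthesis): /k/ and /p/ form a stop–stop cluster, so [e] is inserted between them. /b/ and /k/ form a stop–stop cluster, so [e] is inserted between them. /gogukpugaebkoo/ → gogukepugaebekoo.
Rule 4 (final vowel raising): /o/ is a mid vowel in word-final position, so it raises to [u]. /gogukepugaebekoo/ → gogukepugaebekou.

gogukepugaebekou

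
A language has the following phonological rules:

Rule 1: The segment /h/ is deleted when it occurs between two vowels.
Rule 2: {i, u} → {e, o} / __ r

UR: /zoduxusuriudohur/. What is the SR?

zoduxusoriudoor

Rule 1 (intervocalic h-deletion): /h/ occurs between vowels /o/ and /u/, so it deletes. /zoduxusuriudohur/ → zoduxusuriudour.
Rule 2 (pre-rhotic lowering): /u/ is a high vowel immediately before /r/, so it lowers to [o]. /u/ is a high vowel immediately before /r/, so it lowers to [o]. /zoduxusuriudour/ → zoduxusoriudoor.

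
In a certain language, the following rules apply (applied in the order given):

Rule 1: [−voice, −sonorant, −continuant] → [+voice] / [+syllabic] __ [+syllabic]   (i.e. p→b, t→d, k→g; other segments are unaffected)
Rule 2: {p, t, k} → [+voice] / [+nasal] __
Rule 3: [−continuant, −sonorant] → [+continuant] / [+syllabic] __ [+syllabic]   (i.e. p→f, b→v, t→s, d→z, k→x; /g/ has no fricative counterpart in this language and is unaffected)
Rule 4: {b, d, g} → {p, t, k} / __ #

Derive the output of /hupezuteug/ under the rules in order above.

Rule 1 (intervocalic voicing): /p/ is a voiceless stop between vowels /u/ and /e/, so it voices to [b]. /t/ is a voiceless stop between vowels /u/ and /e/, so it voices to [d]. /hupezuteug/ → hubezudeug.
Rule 2 (post-nasal voicing): no segment meets the environment; /hubezudeug/ is unchanged.
Rule 3 (intervocalic spirantization): /b/ is a stop between vowels /u/ and /e/, so it spirantizes to the fricative [v]. /d/ is a stop between vowels /u/ and /e/, so it spirantizes to the fricative [z]. /hubezudeug/ → huvezuzeug.
Rule 4 (final devoicing): /g/ is a voiced stop in word-final position, so it devoices to [k]. /huvezuzeug/ → huvezuzeuk.

huvezuzeuk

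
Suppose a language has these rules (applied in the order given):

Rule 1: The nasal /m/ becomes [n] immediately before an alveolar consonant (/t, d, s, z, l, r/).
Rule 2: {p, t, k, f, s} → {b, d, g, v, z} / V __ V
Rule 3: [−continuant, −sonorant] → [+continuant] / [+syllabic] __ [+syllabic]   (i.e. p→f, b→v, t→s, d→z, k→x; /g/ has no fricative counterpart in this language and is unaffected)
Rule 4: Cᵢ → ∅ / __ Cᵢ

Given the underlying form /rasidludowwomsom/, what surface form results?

Rule 1 (nasal place assimilation): /m/ precedes the alveolar consonant /s/, so it assimilates in place to [n]. /rasidludowwomsom/ → rasidludowwonsom.
Rule 2 (intervocalic voicing): /s/ is a voiceless obstruent between vowels /a/ and /i/, so it voices to [z]. /rasidludowwonsom/ → razidludowwonsom.
Rule 3 (intervocalic spirantization): /d/ is a stop between vowels /u/ and /o/, so it spirantizes to the fricative [z]. /razidludowwonsom/ → razidluzowwonsom.
Rule 4 (degemination): /ww/ is a geminate; the first /w/ deletes. /razidluzowwonsom/ → razidluzowonsom.

razidluzowonsom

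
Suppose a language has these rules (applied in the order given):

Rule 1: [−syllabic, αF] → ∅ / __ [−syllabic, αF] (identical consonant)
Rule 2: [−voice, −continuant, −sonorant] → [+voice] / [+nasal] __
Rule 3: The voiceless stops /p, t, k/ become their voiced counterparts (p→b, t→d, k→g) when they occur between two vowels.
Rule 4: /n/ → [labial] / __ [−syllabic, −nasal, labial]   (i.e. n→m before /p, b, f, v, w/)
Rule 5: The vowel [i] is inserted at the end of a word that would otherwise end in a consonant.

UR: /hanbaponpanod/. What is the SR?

Rule 1 (degemination): no segment meets the environment; /hanbaponpanod/ is unchanged.
Rule 2 (post-nasal voicing): /p/ is a voiceless stop immediately after the nasal /n/, so it voices to [b]. /hanbaponpanod/ → hanbaponbanod.
Rule 3 (intervocalic voicing): /p/ is a voiceless stop between vowels /a/ and /o/, so it voices to [b]. /hanbaponbanod/ → hanbabonbanod.
Rule 4 (nasal place assimilation): /n/ precedes the labial consonant /b/, so it assimilates in place to [m]. /n/ precedes the labial consonant /b/, so it assimilates in place to [m]. /hanbabonbanod/ → hambabombanod.
Rule 5 (final i-epenthesis): the form ends in the consonant /d/, so [i] is inserted word-finally. /hambabombanod/ → hambabombanodi.

hambabombanodi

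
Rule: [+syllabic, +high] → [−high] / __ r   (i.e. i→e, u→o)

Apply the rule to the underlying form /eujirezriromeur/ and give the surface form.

Scanning /eujirezriromeur/: /u/ at position 2 is not in the conditioning environment; /i/ is a high vowel immediately before /r/, so it lowers to [e]; /i/ is a high vowel immediately before /r/, so it lowers to [e]; /u/ is a high vowel immediately before /r/, so it lowers to [o].
Result: [eujerezreromeor].

eujerezreromeor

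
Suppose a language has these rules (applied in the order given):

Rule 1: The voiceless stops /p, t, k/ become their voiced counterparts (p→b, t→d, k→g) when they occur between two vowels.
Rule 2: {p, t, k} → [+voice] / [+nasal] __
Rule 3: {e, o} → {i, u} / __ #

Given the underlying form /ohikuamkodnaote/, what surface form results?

Rule 1 (intervocalic voicing): /k/ is a voiceless stop between vowels /i/ and /u/, so it voices to [g]. /t/ is a voiceless stop between vowels /o/ and /e/, so it voices to [d]. /ohikuamkodnaote/ → ohiguamkodnaode.
Rule 2 (post-nasal voicing): /k/ is a voiceless stop immediately after the nasal /m/, so it voices to [g]. /ohiguamkodnaode/ → ohiguamgodnaode.
Rule 3 (final vowel raising): /e/ is a mid vowel in word-final position, so it raises to [i]. /ohiguamgodnaode/ → ohiguamgodnaodi.

ohiguamgodnaodi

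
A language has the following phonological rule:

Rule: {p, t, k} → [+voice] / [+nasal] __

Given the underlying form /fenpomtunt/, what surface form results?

/p/ is a voiceless stop immediately after the nasal /n/, so it voices to [b].
/t/ is a voiceless stop immediately after the nasal /m/, so it voices to [d].
/t/ is a voiceless stop immediately after the nasal /n/, so it voices to [d].
Surface form: [fenbomdund].

fenbomdund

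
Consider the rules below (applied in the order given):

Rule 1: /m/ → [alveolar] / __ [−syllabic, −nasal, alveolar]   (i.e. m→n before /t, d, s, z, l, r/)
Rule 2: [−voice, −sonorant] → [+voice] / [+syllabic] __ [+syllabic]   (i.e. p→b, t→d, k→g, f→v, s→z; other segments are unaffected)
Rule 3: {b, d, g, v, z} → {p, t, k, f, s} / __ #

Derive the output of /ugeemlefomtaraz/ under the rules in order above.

Rule 1 (nasal place assimilation): /m/ precedes the alveolar consonant /l/, so it assimilates in place to [n]. /m/ precedes the alveolar consonant /t/, so it assimilates in place to [n]. /ugeemlefomtaraz/ → ugeenlefontaraz.
Rule 2 (intervocalic voicing): /f/ is a voiceless obstruent between vowels /e/ and /o/, so it voices to [v]. /ugeenlefontaraz/ → ugeenlevontaraz.
Rule 3 (final devoicing): /z/ is a voiced obstruent in word-final position, so it devoices to [s]. /ugeenlevontaraz/ → ugeenlevontaras.

ugeenlevontaras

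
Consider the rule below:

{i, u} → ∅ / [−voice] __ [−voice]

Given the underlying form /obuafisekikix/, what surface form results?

/i/ is a high vowel flanked by voiceless consonants /f/ and /s/, so it deletes.
/i/ is a high vowel flanked by voiceless consonants /k/ and /k/, so it deletes.
/i/ is a high vowel flanked by voiceless consonants /k/ and /x/, so it deletes.
The other instance of /u/ does not occur in the required environment and remains unchanged.
Surface form: [obuafsekkx].

obuafsekkx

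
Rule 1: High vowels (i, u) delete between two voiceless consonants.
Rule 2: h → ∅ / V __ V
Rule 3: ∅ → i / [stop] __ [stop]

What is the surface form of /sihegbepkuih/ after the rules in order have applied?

Rule 1 (high vowel syncope): /i/ is a high vowel flanked by voiceless consonants /s/ and /h/, so it deletes. /sihegbepkuih/ → shegbepkuih.
Rule 2 (intervocalic h-deletion): no segment meets the environment; /shegbepkuih/ is unchanged.
Rule 3 (stop-cluster i-epenthesis): /g/ and /b/ form a stop–stop cluster, so [i] is inserted between them. /p/ and /k/ form a stop–stop cluster, so [i] is inserted between them. /shegbepkuih/ → shegibepikuih.

shegibepikuih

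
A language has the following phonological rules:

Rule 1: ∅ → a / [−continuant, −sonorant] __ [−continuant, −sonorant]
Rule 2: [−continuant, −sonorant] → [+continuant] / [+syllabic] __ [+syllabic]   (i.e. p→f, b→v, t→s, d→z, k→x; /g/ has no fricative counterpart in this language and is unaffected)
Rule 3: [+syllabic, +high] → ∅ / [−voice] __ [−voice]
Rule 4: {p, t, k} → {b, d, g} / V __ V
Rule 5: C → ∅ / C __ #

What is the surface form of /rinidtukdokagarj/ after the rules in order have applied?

Rule 1 (stop-cluster a-epenthesis): /d/ and /t/ form a stop–stop cluster, so [a] is inserted between them. /k/ and /d/ form a stop–stop cluster, so [a] is inserted between them. /rinidtukdokagarj/ → rinidatukadokagarj.
Rule 2 (intervocalic spirantization): /d/ is a stop between vowels /i/ and /a/, so it spirantizes to the fricative [z]. /t/ is a stop between vowels /a/ and /u/, so it spirantizes to the fricative [s]. /k/ is a stop between vowels /u/ and /a/, so it spirantizes to the fricative [x]. /d/ is a stop between vowels /a/ and /o/, so it spirantizes to the fricative [z]. /k/ is a stop between vowels /o/ and /a/, so it spirantizes to the fricative [x]. /rinidatukadokagarj/ → rinizasuxazoxagarj.
Rule 3 (high vowel syncope): /u/ is a high vowel flanked by voiceless consonants /s/ and /x/, so it deletes. /rinizasuxazoxagarj/ → rinizasxazoxagarj.
Rule 4 (intervocalic voicing): no segment meets the environment; /rinizasxazoxagarj/ is unchanged.
Rule 5 (final cluster simplification): /j/ is the second consonant of a word-final cluster /rj/, so it deletes. /rinizasxazoxagarj/ → rinizasxazoxagar.

rinizasxazoxagar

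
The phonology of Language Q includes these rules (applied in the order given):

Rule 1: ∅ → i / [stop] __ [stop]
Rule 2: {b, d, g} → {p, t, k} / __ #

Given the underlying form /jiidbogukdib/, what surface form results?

jiidibogukidip

Rule 1 (stop-cluster i-epenthesis): /d/ and /b/ form a stop–stop cluster, so [i] is inserted between them. /k/ and /d/ form a stop–stop cluster, so [i] is inserted between them. /jiidbogukdib/ → jiidibogukidib.
Rule 2 (final devoicing): /b/ is a voiced stop in word-final position, so it devoices to [p]. /jiidibogukidib/ → jiidibogukidip.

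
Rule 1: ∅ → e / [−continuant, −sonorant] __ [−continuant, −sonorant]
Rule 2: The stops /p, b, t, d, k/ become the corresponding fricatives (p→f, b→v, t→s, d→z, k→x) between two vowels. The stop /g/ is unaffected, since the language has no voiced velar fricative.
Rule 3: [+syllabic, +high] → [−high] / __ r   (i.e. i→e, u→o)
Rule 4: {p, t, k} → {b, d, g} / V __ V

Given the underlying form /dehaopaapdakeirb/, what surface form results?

Rule 1 (stop-cluster e-epenthesis): /p/ and /d/ form a stop–stop cluster, so [e] is inserted between them. /dehaopaapdakeirb/ → dehaopaapedakeirb.
Rule 2 (intervocalic spirantization): /p/ is a stop between vowels /o/ and /a/, so it spirantizes to the fricative [f]. /p/ is a stop between vowels /a/ and /e/, so it spirantizes to the fricative [f]. /d/ is a stop between vowels /e/ and /a/, so it spirantizes to the fricative [z]. /k/ is a stop between vowels /a/ and /e/, so it spirantizes to the fricative [x]. /dehaopaapedakeirb/ → dehaofaafezaxeirb.
Rule 3 (pre-rhotic lowering): /i/ is a high vowel immediately before /r/, so it lowers to [e]. /dehaofaafezaxeirb/ → dehaofaafezaxeerb.
Rule 4 (intervocalic voicing): no segment meets the environment; /dehaofaafezaxeerb/ is unchanged.

dehaofaafezaxeerb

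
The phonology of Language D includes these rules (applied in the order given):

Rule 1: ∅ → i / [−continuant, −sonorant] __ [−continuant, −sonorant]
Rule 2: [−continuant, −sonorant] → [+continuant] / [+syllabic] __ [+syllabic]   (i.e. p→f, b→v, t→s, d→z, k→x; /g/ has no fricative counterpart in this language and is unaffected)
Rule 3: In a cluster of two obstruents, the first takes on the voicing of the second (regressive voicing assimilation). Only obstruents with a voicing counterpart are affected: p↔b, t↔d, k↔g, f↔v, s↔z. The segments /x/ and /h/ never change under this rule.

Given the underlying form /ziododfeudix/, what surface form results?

ziozotfeuzix

Rule 1 (stop-cluster i-epenthesis): no segment meets the environment; /ziododfeudix/ is unchanged.
Rule 2 (intervocalic spirantization): /d/ is a stop between vowels /o/ and /o/, so it spirantizes to the fricative [z]. /d/ is a stop between vowels /u/ and /i/, so it spirantizes to the fricative [z]. /ziododfeudix/ → ziozodfeuzix.
Rule 3 (regressive voicing assimilation): /d/ precedes the voiceless obstruent /f/, so it devoices to [t] by assimilation. /ziozodfeuzix/ → ziozotfeuzix.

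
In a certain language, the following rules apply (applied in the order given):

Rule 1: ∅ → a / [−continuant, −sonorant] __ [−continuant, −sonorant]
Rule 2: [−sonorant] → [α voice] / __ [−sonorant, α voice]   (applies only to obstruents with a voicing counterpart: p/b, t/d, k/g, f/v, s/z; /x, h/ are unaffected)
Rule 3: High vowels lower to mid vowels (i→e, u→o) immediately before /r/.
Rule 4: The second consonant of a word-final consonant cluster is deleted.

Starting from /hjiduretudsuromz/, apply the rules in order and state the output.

Rule 1 (stop-cluster a-epenthesis): no segment meets the environment; /hjiduretudsuromz/ is unchanged.
Rule 2 (regressive voicing assimilation): /d/ precedes the voiceless obstruent /s/, so it devoices to [t] by assimilation. /hjiduretudsuromz/ → hjiduretutsuromz.
Rule 3 (pre-rhotic lowering): /u/ is a high vowel immediately before /r/, so it lowers to [o]. /u/ is a high vowel immediately before /r/, so it lowers to [o]. /hjiduretutsuromz/ → hjidoretutsoromz.
Rule 4 (final cluster simplification): /z/ is the second consonant of a word-final cluster /mz/, so it deletes. /hjidoretutsoromz/ → hjidoretutsorom.

hjidoretutsorom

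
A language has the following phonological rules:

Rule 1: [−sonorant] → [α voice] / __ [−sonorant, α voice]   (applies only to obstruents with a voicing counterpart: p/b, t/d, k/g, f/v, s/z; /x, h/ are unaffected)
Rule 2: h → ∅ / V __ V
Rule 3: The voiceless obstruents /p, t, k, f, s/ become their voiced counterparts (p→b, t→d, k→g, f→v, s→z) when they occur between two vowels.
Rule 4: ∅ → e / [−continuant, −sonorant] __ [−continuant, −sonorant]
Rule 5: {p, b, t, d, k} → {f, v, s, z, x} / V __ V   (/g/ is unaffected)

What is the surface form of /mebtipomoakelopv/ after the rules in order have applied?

mefesivomoagelobv

Rule 1 (regressive voicing assimilation): /b/ precedes the voiceless obstruent /t/, so it devoices to [p] by assimilation. /p/ precedes the voiced obstruent /v/, so it voices to [b] by assimilation. /mebtipomoakelopv/ → meptipomoakelobv.
Rule 2 (intervocalic h-deletion): no segment meets the environment; /meptipomoakelobv/ is unchanged.
Rule 3 (intervocalic voicing): /p/ is a voiceless obstruent between vowels /i/ and /o/, so it voices to [b]. /k/ is a voiceless obstruent between vowels /a/ and /e/, so it voices to [g]. /meptipomoakelobv/ → meptibomoagelobv.
Rule 4 (stop-cluster e-epenthesis): /p/ and /t/ form a stop–stop cluster, so [e] is inserted between them. /meptibomoagelobv/ → mepetibomoagelobv.
Rule 5 (intervocalic spirantization): /p/ is a stop between vowels /e/ and /e/, so it spirantizes to the fricative [f]. /t/ is a stop between vowels /e/ and /i/, so it spirantizes to the fricative [s]. /b/ is a stop between vowels /i/ and /o/, so it spirantizes to the fricative [v]. /mepetibomoagelobv/ → mefesivomoagelobv.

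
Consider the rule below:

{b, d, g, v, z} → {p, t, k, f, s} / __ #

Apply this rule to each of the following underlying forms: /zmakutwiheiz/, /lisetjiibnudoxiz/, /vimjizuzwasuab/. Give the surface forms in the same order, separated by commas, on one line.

zmakutwiheis, lisetjiibnudoxis, vimjizuzwasuap

/zmakutwiheiz/: /z/ is a voiced obstruent in word-final position, so it devoices to [s]. → [zmakutwiheis].
/lisetjiibnudoxiz/: /z/ is a voiced obstruent in word-final position, so it devoices to [s]. → [lisetjiibnudoxis].
/vimjizuzwasuab/: /b/ is a voiced obstruent in word-final position, so it devoices to [p]. → [vimjizuzwasuap].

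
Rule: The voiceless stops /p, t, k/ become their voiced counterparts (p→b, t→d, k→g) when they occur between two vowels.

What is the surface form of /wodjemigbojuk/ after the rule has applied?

No segment of /wodjemigbojuk/ meets the structural description of the rule, so the form surfaces unchanged.

wodjemigbojuk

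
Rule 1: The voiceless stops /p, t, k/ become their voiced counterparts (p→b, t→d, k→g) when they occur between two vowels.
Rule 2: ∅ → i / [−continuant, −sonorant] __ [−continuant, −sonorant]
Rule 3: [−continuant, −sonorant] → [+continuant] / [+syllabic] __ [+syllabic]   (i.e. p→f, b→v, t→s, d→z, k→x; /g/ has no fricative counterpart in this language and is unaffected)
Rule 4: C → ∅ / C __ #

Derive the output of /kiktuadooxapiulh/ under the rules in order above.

kixisuazooxaviul

Rule 1 (intervocalic voicing): /p/ is a voiceless stop between vowels /a/ and /i/, so it voices to [b]. /kiktuadooxapiulh/ → kiktuadooxabiulh.
Rule 2 (stop-cluster i-epenthesis): /k/ and /t/ form a stop–stop cluster, so [i] is inserted between them. /kiktuadooxabiulh/ → kikituadooxabiulh.
Rule 3 (intervocalic spirantization): /k/ is a stop between vowels /i/ and /i/, so it spirantizes to the fricative [x]. /t/ is a stop between vowels /i/ and /u/, so it spirantizes to the fricative [s]. /d/ is a stop between vowels /a/ and /o/, so it spirantizes to the fricative [z]. /b/ is a stop between vowels /a/ and /i/, so it spirantizes to the fricative [v]. /kikituadooxabiulh/ → kixisuazooxaviulh.
Rule 4 (final cluster simplification): /h/ is the second consonant of a word-final cluster /lh/, so it deletes. /kixisuazooxaviulh/ → kixisuazooxaviul.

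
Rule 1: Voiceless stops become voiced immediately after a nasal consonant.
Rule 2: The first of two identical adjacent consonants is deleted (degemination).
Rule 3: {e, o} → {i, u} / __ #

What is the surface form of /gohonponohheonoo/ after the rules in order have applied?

Rule 1 (post-nasal voicing): /p/ is a voiceless stop immediately after the nasal /n/, so it voices to [b]. /gohonponohheonoo/ → gohonbonohheonoo.
Rule 2 (degemination): /hh/ is a geminate; the first /h/ deletes. /gohonbonohheonoo/ → gohonbonoheonoo.
Rule 3 (final vowel raising): /o/ is a mid vowel in word-final position, so it raises to [u]. /gohonbonoheonoo/ → gohonbonoheonou.

gohonbonoheonou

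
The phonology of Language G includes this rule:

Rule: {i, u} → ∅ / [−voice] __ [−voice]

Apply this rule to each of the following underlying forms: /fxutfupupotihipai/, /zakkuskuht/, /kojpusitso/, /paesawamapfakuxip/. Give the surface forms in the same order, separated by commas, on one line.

fxtfppothpai, zakkskht, kojpstso, paesawamapfakxp

/fxutfupupotihipai/: /u/ is a high vowel flanked by voiceless consonants /x/ and /t/, so it deletes. /u/ is a high vowel flanked by voiceless consonants /f/ and /p/, so it deletes. /u/ is a high vowel flanked by voiceless consonants /p/ and /p/, so it deletes. /i/ is a high vowel flanked by voiceless consonants /t/ and /h/, so it deletes. /i/ is a high vowel flanked by voiceless consonants /h/ and /p/, so it deletes. → [fxtfppothpai].
/zakkuskuht/: /u/ is a high vowel flanked by voiceless consonants /k/ and /s/, so it deletes. /u/ is a high vowel flanked by voiceless consonants /k/ and /h/, so it deletes. → [zakkskht].
/kojpusitso/: /u/ is a high vowel flanked by voiceless consonants /p/ and /s/, so it deletes. /i/ is a high vowel flanked by voiceless consonants /s/ and /t/, so it deletes. → [kojpstso].
/paesawamapfakuxip/: /u/ is a high vowel flanked by voiceless consonants /k/ and /x/, so it deletes. /i/ is a high vowel flanked by voiceless consonants /x/ and /p/, so it deletes. → [paesawamapfakxp].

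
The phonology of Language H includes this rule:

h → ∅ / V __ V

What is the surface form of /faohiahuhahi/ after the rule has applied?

/h/ occurs between vowels /o/ and /i/, so it deletes.
/h/ occurs between vowels /a/ and /u/, so it deletes.
/h/ occurs between vowels /u/ and /a/, so it deletes.
/h/ occurs between vowels /a/ and /i/, so it deletes.
Surface form: [faoiauai].

faoiauai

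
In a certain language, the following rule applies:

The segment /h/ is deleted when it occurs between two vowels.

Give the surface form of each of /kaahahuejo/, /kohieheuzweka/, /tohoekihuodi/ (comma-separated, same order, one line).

/kaahahuejo/: /h/ occurs between vowels /a/ and /a/, so it deletes. /h/ occurs between vowels /a/ and /u/, so it deletes. → [kaaauejo].
/kohieheuzweka/: /h/ occurs between vowels /o/ and /i/, so it deletes. /h/ occurs between vowels /e/ and /e/, so it deletes. → [koieeuzweka].
/tohoekihuodi/: /h/ occurs between vowels /o/ and /o/, so it deletes. /h/ occurs between vowels /i/ and /u/, so it deletes. → [tooekiuodi].

kaaauejo, koieeuzweka, tooekiuodi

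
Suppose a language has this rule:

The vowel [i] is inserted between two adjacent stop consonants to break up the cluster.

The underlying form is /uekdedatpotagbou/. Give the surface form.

/k/ and /d/ form a stop–stop cluster, so [i] is inserted between them.
/t/ and /p/ form a stop–stop cluster, so [i] is inserted between them.
/g/ and /b/ form a stop–stop cluster, so [i] is inserted between them.
Surface form: [uekidedatipotagibou].

uekidedatipotagibou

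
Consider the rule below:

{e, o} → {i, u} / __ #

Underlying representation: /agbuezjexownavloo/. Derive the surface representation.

agbuezjexownavlou

/o/ is a mid vowel in word-final position, so it raises to [u].
The other instances of /e/, /o/ do not occur in the required environment and remain unchanged.
Surface form: [agbuezjexownavlou].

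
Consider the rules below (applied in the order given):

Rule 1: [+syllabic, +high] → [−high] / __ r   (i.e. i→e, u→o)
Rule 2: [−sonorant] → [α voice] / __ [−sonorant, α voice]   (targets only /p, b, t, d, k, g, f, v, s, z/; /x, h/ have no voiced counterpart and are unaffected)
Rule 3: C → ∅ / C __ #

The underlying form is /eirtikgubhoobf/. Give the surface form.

Rule 1 (pre-rhotic lowering): /i/ is a high vowel immediately before /r/, so it lowers to [e]. /eirtikgubhoobf/ → eertikgubhoobf.
Rule 2 (regressive voicing assimilation): /k/ precedes the voiced obstruent /g/, so it voices to [g] by assimilation. /b/ precedes the voiceless obstruent /h/, so it devoices to [p] by assimilation. /b/ precedes the voiceless obstruent /f/, so it devoices to [p] by assimilation. /eertikgubhoobf/ → eertigguphoopf.
Rule 3 (final cluster simplification): /f/ is the second consonant of a word-final cluster /pf/, so it deletes. /eertigguphoopf/ → eertigguphoop.

eertigguphoop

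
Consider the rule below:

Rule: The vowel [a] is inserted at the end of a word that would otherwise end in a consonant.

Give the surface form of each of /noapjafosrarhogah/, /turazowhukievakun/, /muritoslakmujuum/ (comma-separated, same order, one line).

noapjafosrarhogaha, turazowhukievakuna, muritoslakmujuuma

/noapjafosrarhogah/: the form ends in the consonant /h/, so [a] is inserted word-finally. → [noapjafosrarhogaha].
/turazowhukievakun/: the form ends in the consonant /n/, so [a] is inserted word-finally. → [turazowhukievakuna].
/muritoslakmujuum/: the form ends in the consonant /m/, so [a] is inserted word-finally. → [muritoslakmujuuma].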